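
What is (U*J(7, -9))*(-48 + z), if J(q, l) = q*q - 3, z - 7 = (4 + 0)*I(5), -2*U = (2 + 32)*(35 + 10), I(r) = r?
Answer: 738990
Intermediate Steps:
U = -765 (U = -(2 + 32)*(35 + 10)/2 = -17*45 = -½*1530 = -765)
z = 27 (z = 7 + (4 + 0)*5 = 7 + 4*5 = 7 + 20 = 27)
J(q, l) = -3 + q² (J(q, l) = q² - 3 = -3 + q²)
(U*J(7, -9))*(-48 + z) = (-765*(-3 + 7²))*(-48 + 27) = -765*(-3 + 49)*(-21) = -765*46*(-21) = -35190*(-21) = 738990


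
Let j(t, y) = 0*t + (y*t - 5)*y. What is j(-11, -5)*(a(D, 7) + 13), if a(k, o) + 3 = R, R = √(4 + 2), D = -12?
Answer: -2500 - 250*√6 ≈ -3112.4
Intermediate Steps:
R = √6 ≈ 2.4495
a(k, o) = -3 + √6
j(t, y) = y*(-5 + t*y) (j(t, y) = 0 + (t*y - 5)*y = 0 + (-5 + t*y)*y = 0 + y*(-5 + t*y) = y*(-5 + t*y))
j(-11, -5)*(a(D, 7) + 13) = (-5*(-5 - 11*(-5)))*((-3 + √6) + 13) = (-5*(-5 + 55))*(10 + √6) = (-5*50)*(10 + √6) = -250*(10 + √6) = -2500 - 250*√6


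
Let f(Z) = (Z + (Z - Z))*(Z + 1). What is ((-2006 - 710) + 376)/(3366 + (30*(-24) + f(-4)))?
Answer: -390/443 ≈ -0.88036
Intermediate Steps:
f(Z) = Z*(1 + Z) (f(Z) = (Z + 0)*(1 + Z) = Z*(1 + Z))
((-2006 - 710) + 376)/(3366 + (30*(-24) + f(-4))) = ((-2006 - 710) + 376)/(3366 + (30*(-24) - 4*(1 - 4))) = (-2716 + 376)/(3366 + (-720 - 4*(-3))) = -2340/(3366 + (-720 + 12)) = -2340/(3366 - 708) = -2340/2658 = -2340*1/2658 = -390/443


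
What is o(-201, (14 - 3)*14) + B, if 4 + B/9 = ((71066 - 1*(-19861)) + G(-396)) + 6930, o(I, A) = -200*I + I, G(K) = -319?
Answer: 917805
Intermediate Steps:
o(I, A) = -199*I
B = 877806 (B = -36 + 9*(((71066 - 1*(-19861)) - 319) + 6930) = -36 + 9*(((71066 + 19861) - 319) + 6930) = -36 + 9*((90927 - 319) + 6930) = -36 + 9*(90608 + 6930) = -36 + 9*97538 = -36 + 877842 = 877806)
o(-201, (14 - 3)*14) + B = -199*(-201) + 877806 = 39999 + 877806 = 917805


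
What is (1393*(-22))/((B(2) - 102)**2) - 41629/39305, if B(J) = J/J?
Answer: -232742637/57278615 ≈ -4.0633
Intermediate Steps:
B(J) = 1
(1393*(-22))/((B(2) - 102)**2) - 41629/39305 = (1393*(-22))/((1 - 102)**2) - 41629/39305 = -30646/((-101)**2) - 41629*1/39305 = -30646/10201 - 5947/5615 = -232742637/57278615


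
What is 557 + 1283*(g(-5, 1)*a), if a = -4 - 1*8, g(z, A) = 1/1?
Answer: -14839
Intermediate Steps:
g(z, A) = 1
a = -12 (a = -4 - 8 = -12)
557 + 1283*(g(-5, 1)*a) = 557 + 1283*(1*(-12)) = 557 + 1283*(-12) = 557 - 15396 = -14839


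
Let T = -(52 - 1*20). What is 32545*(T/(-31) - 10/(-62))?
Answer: 1204165/31 ≈ 38844.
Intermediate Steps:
T = -32 (T = -(52 - 20) = -1*32 = -32)
32545*(T/(-31) - 10/(-62)) = 32545*(-32/(-31) - 10/(-62)) = 32545*(-32*(-1/31) - 10*(-1/62)) = 32545*(32/31 + 5/31) = 32545*(37/31) = 1204165/31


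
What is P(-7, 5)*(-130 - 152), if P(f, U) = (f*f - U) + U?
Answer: -13818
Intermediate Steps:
P(f, U) = f**2 (P(f, U) = (f**2 - U) + U = f**2)
P(-7, 5)*(-130 - 152) = (-7)**2*(-130 - 152) = 49*(-282) = -13818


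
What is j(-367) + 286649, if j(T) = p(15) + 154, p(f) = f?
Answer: 286818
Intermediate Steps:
j(T) = 169 (j(T) = 15 + 154 = 169)
j(-367) + 286649 = 169 + 286649 = 286818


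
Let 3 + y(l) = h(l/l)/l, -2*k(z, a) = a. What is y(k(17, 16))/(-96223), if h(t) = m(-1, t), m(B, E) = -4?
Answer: 5/192446 ≈ 2.5981e-5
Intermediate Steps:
k(z, a) = -a/2
h(t) = -4
y(l) = -3 - 4/l
y(k(17, 16))/(-96223) = (-3 - 4/((-1/2*16)))/(-96223) = (-3 - 4/(-8))*(-1/96223) = (-3 - 4*(-1/8))*(-1/96223) = (-3 + 1/2)*(-1/96223) = -5/2*(-1/96223) = 5/192446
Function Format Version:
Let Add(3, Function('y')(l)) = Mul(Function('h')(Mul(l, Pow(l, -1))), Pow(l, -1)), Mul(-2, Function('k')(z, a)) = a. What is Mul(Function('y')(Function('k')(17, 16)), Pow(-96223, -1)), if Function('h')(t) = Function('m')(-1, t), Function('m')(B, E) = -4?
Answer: Rational(5, 192446) ≈ 2.5981e-5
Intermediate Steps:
Function('k')(z, a) = Mul(Rational(-1, 2), a)
Function('h')(t) = -4
Function('y')(l) = Add(-3, Mul(-4, Pow(l, -1)))
Mul(Function('y')(Function('k')(17, 16)), Pow(-96223, -1)) = Mul(Add(-3, Mul(-4, Pow(Mul(Rational(-1, 2), 16), -1))), Pow(-96223, -1)) = Mul(Add(-3, Mul(-4, Pow(-8, -1))), Rational(-1, 96223)) = Mul(Add(-3, Mul(-4, Rational(-1, 8))), Rational(-1, 96223)) = Mul(Add(-3, Rational(1, 2)), Rational(-1, 96223)) = Mul(Rational(-5, 2), Rational(-1, 96223)) = Rational(5, 192446)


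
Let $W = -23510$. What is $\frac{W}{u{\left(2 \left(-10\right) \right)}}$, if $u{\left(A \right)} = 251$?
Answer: $- \frac{23510}{251} \approx -93.665$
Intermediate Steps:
$\frac{W}{u{\left(2 \left(-10\right) \right)}} = - \frac{23510}{251}$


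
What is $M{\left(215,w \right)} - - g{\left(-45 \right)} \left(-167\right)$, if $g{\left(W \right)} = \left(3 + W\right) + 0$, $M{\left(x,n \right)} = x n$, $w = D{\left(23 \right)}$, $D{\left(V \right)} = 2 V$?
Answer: $16904$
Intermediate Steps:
$w = 46$ ($w = 2 \cdot 23 = 46$)
$M{\left(x,n \right)} = n x$
$g{\left(W \right)} = 3 + W$
$M{\left(215,w \right)} - - g{\left(-45 \right)} \left(-167\right) = 46 \cdot 215 - - (3 - 45) \left(-167\right) = 9890 - \left(-1\right) \left(-42\right) \left(-167\right) = 9890 - 42 \left(-167\right) = 9890 - -7014 = 9890 + 7014 = 16904$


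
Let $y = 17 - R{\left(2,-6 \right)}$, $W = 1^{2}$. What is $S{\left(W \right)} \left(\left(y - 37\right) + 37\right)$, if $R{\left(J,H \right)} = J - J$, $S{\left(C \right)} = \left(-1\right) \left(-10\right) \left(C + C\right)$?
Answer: $340$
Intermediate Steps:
$W = 1$
$S{\left(C \right)} = 20 C$ ($S{\left(C \right)} = 10 \cdot 2 C = 20 C$)
$R{\left(J,H \right)} = 0$
$y = 17$ ($y = 17 - 0 = 17 + 0 = 17$)
$S{\left(W \right)} \left(\left(y - 37\right) + 37\right) = 20 \cdot 1 \left(\left(17 - 37\right) + 37\right) = 20 \left(\left(17 - 37\right) + 37\right) = 20 \left(-20 + 37\right) = 20 \cdot 17 = 340$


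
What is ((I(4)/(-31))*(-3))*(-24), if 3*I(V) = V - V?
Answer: 0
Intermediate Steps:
I(V) = 0 (I(V) = (V - V)/3 = (⅓)*0 = 0)
((I(4)/(-31))*(-3))*(-24) = ((0/(-31))*(-3))*(-24) = ((0*(-1/31))*(-3))*(-24) = (0*(-3))*(-24) = 0*(-24) = 0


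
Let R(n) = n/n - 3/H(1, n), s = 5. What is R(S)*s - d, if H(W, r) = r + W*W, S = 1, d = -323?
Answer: 641/2 ≈ 320.50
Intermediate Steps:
H(W, r) = r + W²
R(n) = 1 - 3/(1 + n) (R(n) = n/n - 3/(n + 1²) = 1 - 3/(n + 1) = 1 - 3/(1 + n))
R(S)*s - d = ((-2 + 1)/(1 + 1))*5 - 1*(-323) = (-1/2)*5 + 323 = ((½)*(-1))*5 + 323 = -½*5 + 323 = -5/2 + 323 = 641/2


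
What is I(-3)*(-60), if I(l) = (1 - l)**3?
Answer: -3840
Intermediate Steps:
I(-3)*(-60) = -(-1 - 3)**3*(-60) = -1*(-4)**3*(-60) = -1*(-64)*(-60) = 64*(-60) = -3840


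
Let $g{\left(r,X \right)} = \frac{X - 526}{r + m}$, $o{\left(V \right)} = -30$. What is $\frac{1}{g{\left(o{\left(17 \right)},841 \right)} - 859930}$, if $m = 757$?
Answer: $- \frac{727}{625168795} \approx -1.1629 \cdot 10^{-6}$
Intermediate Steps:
$g{\left(r,X \right)} = \frac{-526 + X}{757 + r}$ ($g{\left(r,X \right)} = \frac{X - 526}{r + 757} = \frac{-526 + X}{757 + r}$)
$\frac{1}{g{\left(o{\left(17 \right)},841 \right)} - 859930} = \frac{1}{\frac{-526 + 841}{757 - 30} - 859930} = \frac{1}{\frac{1}{727} \cdot 315 - 859930} = \frac{1}{\frac{315}{727} - 859930} = \frac{1}{- \frac{625168795}{727}} = - \frac{727}{625168795}$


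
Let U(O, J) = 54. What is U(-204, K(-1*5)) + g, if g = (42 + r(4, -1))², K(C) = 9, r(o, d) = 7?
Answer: 2455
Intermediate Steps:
g = 2401 (g = (42 + 7)² = 49² = 2401)
U(-204, K(-1*5)) + g = 54 + 2401 = 2455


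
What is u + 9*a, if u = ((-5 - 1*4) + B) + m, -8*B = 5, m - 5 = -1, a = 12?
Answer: 819/8 ≈ 102.38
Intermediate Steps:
m = 4 (m = 5 - 1 = 4)
B = -5/8 (B = -⅛*5 = -5/8 ≈ -0.62500)
u = -45/8 (u = ((-5 - 1*4) - 5/8) + 4 = ((-5 - 4) - 5/8) + 4 = (-9 - 5/8) + 4 = -77/8 + 4 = -45/8 ≈ -5.6250)
u + 9*a = -45/8 + 9*12 = -45/8 + 108 = 819/8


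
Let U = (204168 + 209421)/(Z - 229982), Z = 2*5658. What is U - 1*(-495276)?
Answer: 108299608227/218666 ≈ 4.9527e+5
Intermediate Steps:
Z = 11316
U = -413589/218666 (U = (204168 + 209421)/(11316 - 229982) = 413589/(-218666) = 413589*(-1/218666) = -413589/218666 ≈ -1.8914)
U - 1*(-495276) = -413589/218666 - 1*(-495276) = -413589/218666 + 495276 = 108299608227/218666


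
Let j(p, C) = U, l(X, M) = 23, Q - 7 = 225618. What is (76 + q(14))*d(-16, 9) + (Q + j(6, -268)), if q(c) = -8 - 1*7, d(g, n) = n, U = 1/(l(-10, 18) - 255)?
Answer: 52472367/232 ≈ 2.2617e+5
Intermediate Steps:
Q = 225625 (Q = 7 + 225618 = 225625)
U = -1/232 (U = 1/(23 - 255) = 1/(-232) = -1/232 ≈ -0.0043103)
j(p, C) = -1/232
q(c) = -15 (q(c) = -8 - 7 = -15)
(76 + q(14))*d(-16, 9) + (Q + j(6, -268)) = (76 - 15)*9 + (225625 - 1/232) = 61*9 + 52344999/232 = 549 + 52344999/232 = 52472367/232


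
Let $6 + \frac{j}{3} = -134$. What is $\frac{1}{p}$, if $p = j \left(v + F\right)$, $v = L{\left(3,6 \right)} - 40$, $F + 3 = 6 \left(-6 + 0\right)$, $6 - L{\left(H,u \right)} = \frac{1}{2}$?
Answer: $\frac{1}{30870} \approx 3.2394 \cdot 10^{-5}$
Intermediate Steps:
$L{\left(H,u \right)} = \frac{11}{2}$ ($L{\left(H,u \right)} = 6 - \frac{1}{2} = \frac{11}{2}$)
$j = -420$ ($j = -18 + 3 \left(-134\right) = -18 - 402 = -420$)
$F = -39$ ($F = -3 + 6 \left(-6 + 0\right) = -3 + 6 \left(-6\right) = -3 - 36 = -39$)
$v = - \frac{69}{2}$ ($v = \frac{11}{2} - 40 = - \frac{69}{2} \approx -34.5$)
$p = 30870$ ($p = - 420 \left(- \frac{69}{2} - 39\right) = \left(-420\right) \left(- \frac{147}{2}\right) = 30870$)
$\frac{1}{p} = \frac{1}{30870}$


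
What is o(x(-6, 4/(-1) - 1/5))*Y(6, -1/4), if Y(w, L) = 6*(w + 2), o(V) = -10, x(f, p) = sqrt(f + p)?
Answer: -480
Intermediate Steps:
Y(w, L) = 12 + 6*w (Y(w, L) = 6*(2 + w) = 12 + 6*w)
o(x(-6, 4/(-1) - 1/5))*Y(6, -1/4) = -10*(12 + 6*6) = -10*(12 + 36) = -10*48 = -480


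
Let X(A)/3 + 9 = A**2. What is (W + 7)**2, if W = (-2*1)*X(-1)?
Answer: 3025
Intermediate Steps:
X(A) = -27 + 3*A**2
W = 48 (W = (-2*1)*(-27 + 3*(-1)**2) = -2*(-27 + 3*1) = -2*(-27 + 3) = -2*(-24) = 48)
(W + 7)**2 = (48 + 7)**2 = 55**2 = 3025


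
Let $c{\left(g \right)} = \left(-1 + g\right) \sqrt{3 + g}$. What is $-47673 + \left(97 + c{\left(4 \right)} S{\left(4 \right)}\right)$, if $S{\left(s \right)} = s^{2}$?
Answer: $-47576 + 48 \sqrt{7} \approx -47449.0$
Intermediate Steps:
$c{\left(g \right)} = \sqrt{3 + g} \left(-1 + g\right)$
$-47673 + \left(97 + c{\left(4 \right)} S{\left(4 \right)}\right) = -47673 + \left(97 + \sqrt{3 + 4} \left(-1 + 4\right) 4^{2}\right) = -47673 + \left(97 + \sqrt{7} \cdot 3 \cdot 16\right) = -47673 + \left(97 + 3 \sqrt{7} \cdot 16\right) = -47673 + \left(97 + 48 \sqrt{7}\right) = -47576 + 48 \sqrt{7}$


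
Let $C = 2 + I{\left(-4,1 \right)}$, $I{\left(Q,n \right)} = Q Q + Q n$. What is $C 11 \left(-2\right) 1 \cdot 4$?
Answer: $-1232$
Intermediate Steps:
$I{\left(Q,n \right)} = Q^{2} + Q n$
$C = 14$ ($C = 2 - 4 \left(-4 + 1\right) = 2 - -12 = 2 + 12 = 14$)
$C 11 \left(-2\right) 1 \cdot 4 = 14 \cdot 11 \left(-2\right) 1 \cdot 4 = 154 \left(\left(-2\right) 4\right) = 154 \left(-8\right) = -1232$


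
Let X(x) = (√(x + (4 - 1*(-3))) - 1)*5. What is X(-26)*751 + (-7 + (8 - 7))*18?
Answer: -3863 + 3755*I*√19 ≈ -3863.0 + 16368.0*I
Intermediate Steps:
X(x) = -5 + 5*√(7 + x) (X(x) = (√(x + (4 + 3)) - 1)*5 = (√(x + 7) - 1)*5 = (√(7 + x) - 1)*5 = (-1 + √(7 + x))*5 = -5 + 5*√(7 + x))
X(-26)*751 + (-7 + (8 - 7))*18 = (-5 + 5*√(7 - 26))*751 + (-7 + (8 - 7))*18 = (-5 + 5*√(-19))*751 + (-7 + 1)*18 = (-5 + 5*(I*√19))*751 - 6*18 = (-5 + 5*I*√19)*751 - 108 = (-3755 + 3755*I*√19) - 108 = -3863 + 3755*I*√19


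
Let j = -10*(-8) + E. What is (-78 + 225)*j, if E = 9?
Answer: 13083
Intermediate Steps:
j = 89 (j = -10*(-8) + 9 = 80 + 9 = 89)
(-78 + 225)*j = (-78 + 225)*89 = 147*89 = 13083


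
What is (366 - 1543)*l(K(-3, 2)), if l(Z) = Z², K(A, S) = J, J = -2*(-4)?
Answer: -75328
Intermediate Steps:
J = 8
K(A, S) = 8
(366 - 1543)*l(K(-3, 2)) = (366 - 1543)*8² = -1177*64 = -75328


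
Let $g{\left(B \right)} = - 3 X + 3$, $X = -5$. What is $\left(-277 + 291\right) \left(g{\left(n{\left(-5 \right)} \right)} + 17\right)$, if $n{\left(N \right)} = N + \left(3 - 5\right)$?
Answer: $490$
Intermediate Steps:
$n{\left(N \right)} = -2 + N$ ($n{\left(N \right)} = N + \left(3 - 5\right) = N - 2 = -2 + N$)
$g{\left(B \right)} = 18$ ($g{\left(B \right)} = \left(-3\right) \left(-5\right) + 3 = 15 + 3 = 18$)
$\left(-277 + 291\right) \left(g{\left(n{\left(-5 \right)} \right)} + 17\right) = \left(-277 + 291\right) \left(18 + 17\right) = 14 \cdot 35 = 490$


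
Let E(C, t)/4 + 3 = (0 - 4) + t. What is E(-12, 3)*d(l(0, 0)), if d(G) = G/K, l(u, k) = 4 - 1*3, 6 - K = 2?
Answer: -4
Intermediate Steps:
K = 4 (K = 6 - 1*2 = 6 - 2 = 4)
l(u, k) = 1 (l(u, k) = 4 - 3 = 1)
E(C, t) = -28 + 4*t (E(C, t) = -12 + 4*((0 - 4) + t) = -12 + 4*(-4 + t) = -12 + (-16 + 4*t) = -28 + 4*t)
d(G) = G/4
E(-12, 3)*d(l(0, 0)) = (-28 + 4*3)*((1/4)*1) = (-28 + 12)*(1/4) = -16*1/4 = -4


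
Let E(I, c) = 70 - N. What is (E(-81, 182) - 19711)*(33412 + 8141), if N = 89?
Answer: -819840690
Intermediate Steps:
E(I, c) = -19 (E(I, c) = 70 - 1*89 = 70 - 89 = -19)
(E(-81, 182) - 19711)*(33412 + 8141) = (-19 - 19711)*(33412 + 8141) = -19730*41553 = -819840690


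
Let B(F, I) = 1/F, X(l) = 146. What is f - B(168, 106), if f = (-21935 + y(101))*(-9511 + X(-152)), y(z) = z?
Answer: 34351868879/168 ≈ 2.0448e+8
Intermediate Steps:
f = 204475410 (f = (-21935 + 101)*(-9511 + 146) = -21834*(-9365) = 204475410)
f - B(168, 106) = 204475410 - 1/168 = 34351868879/168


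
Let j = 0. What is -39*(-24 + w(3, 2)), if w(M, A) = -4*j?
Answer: 936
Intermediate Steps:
w(M, A) = 0 (w(M, A) = -4*0 = 0)
-39*(-24 + w(3, 2)) = -39*(-24 + 0) = -39*(-24) = 936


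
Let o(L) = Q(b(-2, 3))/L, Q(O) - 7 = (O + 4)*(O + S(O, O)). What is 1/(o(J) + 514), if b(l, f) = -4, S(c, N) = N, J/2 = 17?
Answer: 34/17483 ≈ 0.0019447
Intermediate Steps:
J = 34 (J = 2*17 = 34)
Q(O) = 7 + 2*O*(4 + O) (Q(O) = 7 + (O + 4)*(O + O) = 7 + (4 + O)*(2*O) = 7 + 2*O*(4 + O))
o(L) = 7/L (o(L) = (7 + 2*(-4)² + 8*(-4))/L = (7 + 2*16 - 32)/L = (7 + 32 - 32)/L = 7/L)
1/(o(J) + 514) = 1/(7/34 + 514) = 1/(17483/34) = 34/17483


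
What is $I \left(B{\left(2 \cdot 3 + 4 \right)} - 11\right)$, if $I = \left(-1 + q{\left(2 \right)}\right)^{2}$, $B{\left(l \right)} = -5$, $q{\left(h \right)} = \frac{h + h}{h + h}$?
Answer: $0$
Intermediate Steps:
$q{\left(h \right)} = 1$ ($q{\left(h \right)} = \frac{2 h}{2 h} = 2 h \frac{1}{2 h} = 1$)
$I = 0$ ($I = \left(-1 + 1\right)^{2} = 0^{2} = 0$)
$I \left(B{\left(2 \cdot 3 + 4 \right)} - 11\right) = 0 \left(-5 - 11\right) = 0 \left(-16\right) = 0$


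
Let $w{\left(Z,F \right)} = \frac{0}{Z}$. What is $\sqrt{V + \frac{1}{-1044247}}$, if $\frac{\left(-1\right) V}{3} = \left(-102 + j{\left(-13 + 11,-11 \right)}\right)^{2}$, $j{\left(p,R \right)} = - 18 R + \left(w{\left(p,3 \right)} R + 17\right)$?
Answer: $\frac{i \sqrt{41771936989068010}}{1044247} \approx 195.72 i$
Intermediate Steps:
$w{\left(Z,F \right)} = 0$
$j{\left(p,R \right)} = 17 - 18 R$ ($j{\left(p,R \right)} = - 18 R + \left(0 R + 17\right) = - 18 R + \left(0 + 17\right) = - 18 R + 17 = 17 - 18 R$)
$V = -38307$ ($V = - 3 \left(-102 + \left(17 - -198\right)\right)^{2} = - 3 \left(-102 + \left(17 + 198\right)\right)^{2} = - 3 \left(-102 + 215\right)^{2} = - 3 \cdot 113^{2} = \left(-3\right) 12769 = -38307$)
$\sqrt{V + \frac{1}{-1044247}} = \sqrt{-38307 + \frac{1}{-1044247}} = \sqrt{-38307 - \frac{1}{1044247}} = \sqrt{- \frac{40001969830}{1044247}} = \frac{i \sqrt{41771936989068010}}{1044247}$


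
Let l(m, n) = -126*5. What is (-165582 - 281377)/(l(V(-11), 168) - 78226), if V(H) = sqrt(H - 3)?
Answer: 446959/78856 ≈ 5.6680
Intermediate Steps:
V(H) = sqrt(-3 + H)
l(m, n) = -630
(-165582 - 281377)/(l(V(-11), 168) - 78226) = (-165582 - 281377)/(-630 - 78226) = -446959/(-78856) = -446959*(-1/78856) = 446959/78856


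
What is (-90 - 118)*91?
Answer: -18928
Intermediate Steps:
(-90 - 118)*91 = -208*91 = -18928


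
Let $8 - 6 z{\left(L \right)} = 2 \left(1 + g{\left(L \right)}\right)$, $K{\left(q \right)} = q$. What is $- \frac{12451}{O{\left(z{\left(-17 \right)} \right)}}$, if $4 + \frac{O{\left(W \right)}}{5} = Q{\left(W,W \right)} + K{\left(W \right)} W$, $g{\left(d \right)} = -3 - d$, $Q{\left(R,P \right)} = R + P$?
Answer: $- \frac{112059}{95} \approx -1179.6$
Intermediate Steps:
$Q{\left(R,P \right)} = P + R$
$z{\left(L \right)} = 2 + \frac{L}{3}$ ($z{\left(L \right)} = \frac{4}{3} - \frac{2 \left(1 - \left(3 + L\right)\right)}{6} = \frac{4}{3} - \frac{2 \left(-2 - L\right)}{6} = \frac{4}{3} - \frac{-4 - 2 L}{6} = \frac{4}{3} + \left(\frac{2}{3} + \frac{L}{3}\right) = 2 + \frac{L}{3}$)
$O{\left(W \right)} = -20 + 5 W^{2} + 10 W$ ($O{\left(W \right)} = -20 + 5 \left(\left(W + W\right) + W W\right) = -20 + 5 \left(2 W + W^{2}\right) = -20 + 5 \left(W^{2} + 2 W\right) = -20 + \left(5 W^{2} + 10 W\right) = -20 + 5 W^{2} + 10 W$)
$- \frac{12451}{O{\left(z{\left(-17 \right)} \right)}} = - \frac{12451}{-20 + 5 \left(2 + \frac{1}{3} \left(-17\right)\right)^{2} + 10 \left(2 + \frac{1}{3} \left(-17\right)\right)} = - \frac{12451}{-20 + 5 \left(2 - \frac{17}{3}\right)^{2} + 10 \left(2 - \frac{17}{3}\right)} = - \frac{12451}{-20 + 5 \left(- \frac{11}{3}\right)^{2} + 10 \left(- \frac{11}{3}\right)} = - \frac{12451}{-20 + 5 \cdot \frac{121}{9} - \frac{110}{3}} = - \frac{12451}{-20 + \frac{605}{9} - \frac{110}{3}} = - \frac{12451}{\frac{95}{9}} = \left(-12451\right) \frac{9}{95} = - \frac{112059}{95}$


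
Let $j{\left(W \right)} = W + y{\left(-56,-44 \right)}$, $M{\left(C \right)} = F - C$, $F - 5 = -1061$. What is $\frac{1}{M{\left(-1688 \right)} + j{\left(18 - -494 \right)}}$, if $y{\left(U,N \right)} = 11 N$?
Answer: $\frac{1}{660} \approx 0.0015152$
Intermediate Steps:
$F = -1056$ ($F = 5 - 1061 = -1056$)
$M{\left(C \right)} = -1056 - C$
$j{\left(W \right)} = -484 + W$ ($j{\left(W \right)} = W + 11 \left(-44\right) = W - 484 = -484 + W$)
$\frac{1}{M{\left(-1688 \right)} + j{\left(18 - -494 \right)}} = \frac{1}{\left(-1056 - -1688\right) + \left(-484 + \left(18 - -494\right)\right)} = \frac{1}{\left(-1056 + 1688\right) + \left(-484 + \left(18 + 494\right)\right)} = \frac{1}{632 + \left(-484 + 512\right)} = \frac{1}{632 + 28} = \frac{1}{660}$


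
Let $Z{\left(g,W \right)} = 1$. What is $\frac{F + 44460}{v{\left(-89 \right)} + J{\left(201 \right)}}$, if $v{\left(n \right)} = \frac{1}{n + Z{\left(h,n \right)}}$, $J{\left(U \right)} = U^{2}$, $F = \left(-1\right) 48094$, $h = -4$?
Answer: $- \frac{319792}{3555287} \approx -0.089948$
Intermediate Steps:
$F = -48094$
$v{\left(n \right)} = \frac{1}{1 + n}$ ($v{\left(n \right)} = \frac{1}{n + 1} = \frac{1}{1 + n}$)
$\frac{F + 44460}{v{\left(-89 \right)} + J{\left(201 \right)}} = \frac{-48094 + 44460}{\frac{1}{1 - 89} + 201^{2}} = - \frac{3634}{\frac{1}{-88} + 40401} = - \frac{3634}{- \frac{1}{88} + 40401} = - \frac{3634}{\frac{3555287}{88}} = \left(-3634\right) \frac{88}{3555287} = - \frac{319792}{3555287}$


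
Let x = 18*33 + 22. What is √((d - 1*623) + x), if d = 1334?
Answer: √1327 ≈ 36.428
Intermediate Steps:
x = 616 (x = 594 + 22 = 616)
√((d - 1*623) + x) = √((1334 - 1*623) + 616) = √((1334 - 623) + 616) = √(711 + 616) = √1327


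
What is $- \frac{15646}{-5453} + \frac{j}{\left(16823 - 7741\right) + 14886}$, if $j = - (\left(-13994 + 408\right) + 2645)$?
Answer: $\frac{62094943}{18671072} \approx 3.3257$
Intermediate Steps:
$j = 10941$ ($j = - (-13586 + 2645) = \left(-1\right) \left(-10941\right) = 10941$)
$- \frac{15646}{-5453} + \frac{j}{\left(16823 - 7741\right) + 14886} = - \frac{15646}{-5453} + \frac{10941}{\left(16823 - 7741\right) + 14886} = \left(-15646\right) \left(- \frac{1}{5453}\right) + \frac{10941}{9082 + 14886} = \frac{15646}{5453} + \frac{10941}{23968} = \frac{15646}{5453} + 10941 \cdot \frac{1}{23968} = \frac{15646}{5453} + \frac{1563}{3424} = \frac{62094943}{18671072}$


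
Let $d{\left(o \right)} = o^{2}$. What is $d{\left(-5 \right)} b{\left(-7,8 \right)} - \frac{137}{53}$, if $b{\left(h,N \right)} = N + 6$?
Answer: $\frac{18413}{53} \approx 347.42$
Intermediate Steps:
$b{\left(h,N \right)} = 6 + N$
$d{\left(-5 \right)} b{\left(-7,8 \right)} - \frac{137}{53} = \left(-5\right)^{2} \left(6 + 8\right) - \frac{137}{53} = 25 \cdot 14 - \frac{137}{53} = 350 - \frac{137}{53} = \frac{18413}{53}$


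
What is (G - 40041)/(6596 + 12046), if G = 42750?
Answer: 903/6214 ≈ 0.14532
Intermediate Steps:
(G - 40041)/(6596 + 12046) = (42750 - 40041)/(6596 + 12046) = 2709/18642 = 2709*(1/18642) = 903/6214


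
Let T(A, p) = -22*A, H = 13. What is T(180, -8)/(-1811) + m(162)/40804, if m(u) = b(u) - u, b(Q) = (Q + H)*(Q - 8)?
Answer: 52524227/18474011 ≈ 2.8431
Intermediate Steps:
b(Q) = (-8 + Q)*(13 + Q) (b(Q) = (Q + 13)*(Q - 8) = (13 + Q)*(-8 + Q) = (-8 + Q)*(13 + Q))
m(u) = -104 + u² + 4*u (m(u) = (-104 + u² + 5*u) - u = -104 + u² + 4*u)
T(180, -8)/(-1811) + m(162)/40804 = -22*180/(-1811) + (-104 + 162² + 4*162)/40804 = -3960*(-1/1811) + (-104 + 26244 + 648)*(1/40804) = 3960/1811 + 26788*(1/40804) = 3960/1811 + 6697/10201 = 52524227/18474011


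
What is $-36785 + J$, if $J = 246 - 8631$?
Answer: $-45170$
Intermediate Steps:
$J = -8385$ ($J = 246 - 8631 = -8385$)
$-36785 + J = -36785 - 8385 = -45170$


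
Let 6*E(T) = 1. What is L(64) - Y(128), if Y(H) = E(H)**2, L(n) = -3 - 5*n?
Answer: -11629/36 ≈ -323.03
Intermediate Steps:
E(T) = 1/6 (E(T) = (1/6)*1 = 1/6)
Y(H) = 1/36 (Y(H) = (1/6)**2 = 1/36)
L(64) - Y(128) = (-3 - 5*64) - 1*1/36 = (-3 - 320) - 1/36 = -323 - 1/36 = -11629/36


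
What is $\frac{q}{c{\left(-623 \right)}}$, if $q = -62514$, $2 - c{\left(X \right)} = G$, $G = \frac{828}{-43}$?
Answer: $- \frac{1344051}{457} \approx -2941.0$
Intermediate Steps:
$G = - \frac{828}{43}$ ($G = 828 \left(- \frac{1}{43}\right) = - \frac{828}{43} \approx -19.256$)
$c{\left(X \right)} = \frac{914}{43}$ ($c{\left(X \right)} = 2 - - \frac{828}{43} = 2 + \frac{828}{43} = \frac{914}{43}$)
$\frac{q}{c{\left(-623 \right)}} = - \frac{62514}{\frac{914}{43}} = \left(-62514\right) \frac{43}{914} = - \frac{1344051}{457}$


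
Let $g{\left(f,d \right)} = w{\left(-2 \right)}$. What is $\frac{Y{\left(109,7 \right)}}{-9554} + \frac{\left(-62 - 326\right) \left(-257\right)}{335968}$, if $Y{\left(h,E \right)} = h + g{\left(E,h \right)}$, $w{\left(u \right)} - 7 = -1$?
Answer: $\frac{114256293}{401229784} \approx 0.28477$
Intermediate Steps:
$w{\left(u \right)} = 6$ ($w{\left(u \right)} = 7 - 1 = 6$)
$g{\left(f,d \right)} = 6$
$Y{\left(h,E \right)} = 6 + h$ ($Y{\left(h,E \right)} = h + 6 = 6 + h$)
$\frac{Y{\left(109,7 \right)}}{-9554} + \frac{\left(-62 - 326\right) \left(-257\right)}{335968} = \frac{6 + 109}{-9554} + \frac{\left(-62 - 326\right) \left(-257\right)}{335968} = 115 \left(- \frac{1}{9554}\right) + \left(-388\right) \left(-257\right) \frac{1}{335968} = - \frac{115}{9554} + 99716 \cdot \frac{1}{335968} = - \frac{115}{9554} + \frac{24929}{83992} = \frac{114256293}{401229784}$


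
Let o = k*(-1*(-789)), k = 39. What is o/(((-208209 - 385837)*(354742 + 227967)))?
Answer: -30771/346155950614 ≈ -8.8893e-8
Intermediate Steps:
o = 30771 (o = 39*(-1*(-789)) = 39*789 = 30771)
o/(((-208209 - 385837)*(354742 + 227967))) = 30771/(((-208209 - 385837)*(354742 + 227967))) = 30771/((-594046*582709)) = 30771/(-346155950614) = 30771*(-1/346155950614) = -30771/346155950614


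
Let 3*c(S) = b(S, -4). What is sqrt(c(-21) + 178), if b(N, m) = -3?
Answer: sqrt(177) ≈ 13.304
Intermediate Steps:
c(S) = -1 (c(S) = (1/3)*(-3) = -1)
sqrt(c(-21) + 178) = sqrt(-1 + 178) = sqrt(177)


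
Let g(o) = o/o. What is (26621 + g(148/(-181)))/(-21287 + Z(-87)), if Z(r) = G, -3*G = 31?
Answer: -39933/31946 ≈ -1.2500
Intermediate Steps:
G = -31/3 (G = -1/3*31 = -31/3 ≈ -10.333)
Z(r) = -31/3
g(o) = 1
(26621 + g(148/(-181)))/(-21287 + Z(-87)) = (26621 + 1)/(-21287 - 31/3) = 26622/(-63892/3) = 26622*(-3/63892) = -39933/31946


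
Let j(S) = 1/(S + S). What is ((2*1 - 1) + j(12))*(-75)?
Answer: -625/8 ≈ -78.125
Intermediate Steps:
j(S) = 1/(2*S)
((2*1 - 1) + j(12))*(-75) = ((2*1 - 1) + (½)/12)*(-75) = ((2 - 1) + (½)*(1/12))*(-75) = (1 + 1/24)*(-75) = (25/24)*(-75) = -625/8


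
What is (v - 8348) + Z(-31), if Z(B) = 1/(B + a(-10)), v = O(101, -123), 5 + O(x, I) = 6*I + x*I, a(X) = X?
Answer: -882075/41 ≈ -21514.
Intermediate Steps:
O(x, I) = -5 + 6*I + I*x (O(x, I) = -5 + (6*I + x*I) = -5 + (6*I + I*x) = -5 + 6*I + I*x)
v = -13166 (v = -5 + 6*(-123) - 123*101 = -5 - 738 - 12423 = -13166)
Z(B) = 1/(-10 + B) (Z(B) = 1/(B - 10) = 1/(-10 + B))
(v - 8348) + Z(-31) = (-13166 - 8348) + 1/(-10 - 31) = -21514 + 1/(-41) = -21514 - 1/41 = -882075/41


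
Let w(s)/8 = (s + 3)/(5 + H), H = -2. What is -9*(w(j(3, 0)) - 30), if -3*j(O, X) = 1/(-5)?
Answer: 982/5 ≈ 196.40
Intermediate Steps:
j(O, X) = 1/15 (j(O, X) = -⅓/(-5) = -⅓*(-⅕) = 1/15)
w(s) = 8 + 8*s/3 (w(s) = 8*((s + 3)/(5 - 2)) = 8*((3 + s)/3) = 8*((3 + s)*(⅓)) = 8*(1 + s/3) = 8 + 8*s/3)
-9*(w(j(3, 0)) - 30) = -9*((8 + (8/3)*(1/15)) - 30) = -9*((8 + 8/45) - 30) = -9*(368/45 - 30) = -9*(-982/45) = 982/5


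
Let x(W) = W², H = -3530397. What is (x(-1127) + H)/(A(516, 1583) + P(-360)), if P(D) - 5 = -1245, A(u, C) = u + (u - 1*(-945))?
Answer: -2260268/737 ≈ -3066.8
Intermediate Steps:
A(u, C) = 945 + 2*u (A(u, C) = u + (u + 945) = u + (945 + u) = 945 + 2*u)
P(D) = -1240 (P(D) = 5 - 1245 = -1240)
(x(-1127) + H)/(A(516, 1583) + P(-360)) = ((-1127)² - 3530397)/((945 + 2*516) - 1240) = (1270129 - 3530397)/((945 + 1032) - 1240) = -2260268/(1977 - 1240) = -2260268/737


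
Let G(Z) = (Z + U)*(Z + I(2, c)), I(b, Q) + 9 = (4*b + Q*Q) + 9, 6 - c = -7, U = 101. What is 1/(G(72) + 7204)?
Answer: 1/50281 ≈ 1.9888e-5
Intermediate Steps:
c = 13 (c = 6 - 1*(-7) = 6 + 7 = 13)
I(b, Q) = Q² + 4*b (I(b, Q) = -9 + ((4*b + Q*Q) + 9) = -9 + ((4*b + Q²) + 9) = -9 + ((Q² + 4*b) + 9) = -9 + (9 + Q² + 4*b) = Q² + 4*b)
G(Z) = (101 + Z)*(177 + Z) (G(Z) = (Z + 101)*(Z + (13² + 4*2)) = (101 + Z)*(Z + (169 + 8)) = (101 + Z)*(Z + 177) = (101 + Z)*(177 + Z))
1/(G(72) + 7204) = 1/((17877 + 72² + 278*72) + 7204) = 1/((17877 + 5184 + 20016) + 7204) = 1/(43077 + 7204) = 1/50281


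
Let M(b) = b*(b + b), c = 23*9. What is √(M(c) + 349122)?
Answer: 2*√108705 ≈ 659.41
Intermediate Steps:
c = 207
M(b) = 2*b² (M(b) = b*(2*b) = 2*b²)
√(M(c) + 349122) = √(2*207² + 349122) = √(2*42849 + 349122) = √(85698 + 349122) = √434820 = 2*√108705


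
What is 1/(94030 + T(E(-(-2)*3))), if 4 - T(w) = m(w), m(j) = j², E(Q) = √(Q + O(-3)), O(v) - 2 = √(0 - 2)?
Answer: 47013/4420444339 + I*√2/8840888678 ≈ 1.0635e-5 + 1.5996e-10*I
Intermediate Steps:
O(v) = 2 + I*√2 (O(v) = 2 + √(0 - 2) = 2 + √(-2) = 2 + I*√2)
E(Q) = √(2 + Q + I*√2) (E(Q) = √(Q + (2 + I*√2)) = √(2 + Q + I*√2))
T(w) = 4 - w²
1/(94030 + T(E(-(-2)*3))) = 1/(94030 + (4 - (√(2 - (-2)*3 + I*√2))²)) = 1/(94030 + (4 - (√(2 - 2*(-3) + I*√2))²)) = 1/(94030 + (4 - (√(2 + 6 + I*√2))²)) = 1/(94030 + (4 - (√(8 + I*√2))²)) = 1/(94030 + (4 - (8 + I*√2))) = 1/(94030 + (4 + (-8 - I*√2))) = 1/(94030 + (-4 - I*√2)) = 1/(94026 - I*√2)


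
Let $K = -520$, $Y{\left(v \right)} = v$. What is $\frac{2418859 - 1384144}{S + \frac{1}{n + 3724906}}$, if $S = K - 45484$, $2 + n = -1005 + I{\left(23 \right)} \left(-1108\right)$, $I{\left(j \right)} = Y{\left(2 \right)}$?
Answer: $- \frac{3850881225345}{171212304731} \approx -22.492$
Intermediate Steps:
$I{\left(j \right)} = 2$
$n = -3223$ ($n = -2 + \left(-1005 + 2 \left(-1108\right)\right) = -2 - 3221 = -3223$)
$S = -46004$ ($S = -520 - 45484 = -46004$)
$\frac{2418859 - 1384144}{S + \frac{1}{n + 3724906}} = \frac{2418859 - 1384144}{-46004 + \frac{1}{-3223 + 3724906}} = \frac{1034715}{-46004 + \frac{1}{3721683}} = \frac{1034715}{- \frac{171212304731}{3721683}} = 1034715 \left(- \frac{3721683}{171212304731}\right) = - \frac{3850881225345}{171212304731}$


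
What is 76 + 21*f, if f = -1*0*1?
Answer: 76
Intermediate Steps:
f = 0 (f = 0*1 = 0)
76 + 21*f = 76 + 21*0 = 76 + 0 = 76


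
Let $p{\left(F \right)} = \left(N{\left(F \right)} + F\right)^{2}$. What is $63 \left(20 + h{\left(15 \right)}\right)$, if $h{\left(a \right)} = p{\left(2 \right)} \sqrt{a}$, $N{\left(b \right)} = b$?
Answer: $1260 + 1008 \sqrt{15} \approx 5164.0$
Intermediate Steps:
$p{\left(F \right)} = 4 F^{2}$ ($p{\left(F \right)} = \left(F + F\right)^{2} = \left(2 F\right)^{2} = 4 F^{2}$)
$h{\left(a \right)} = 16 \sqrt{a}$ ($h{\left(a \right)} = 4 \cdot 2^{2} \sqrt{a} = 4 \cdot 4 \sqrt{a} = 16 \sqrt{a}$)
$63 \left(20 + h{\left(15 \right)}\right) = 63 \left(20 + 16 \sqrt{15}\right) = 1260 + 1008 \sqrt{15}$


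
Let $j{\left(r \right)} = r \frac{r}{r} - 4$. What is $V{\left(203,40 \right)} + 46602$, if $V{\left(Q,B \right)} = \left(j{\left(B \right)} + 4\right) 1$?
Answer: $46642$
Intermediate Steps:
$j{\left(r \right)} = -4 + r$ ($j{\left(r \right)} = r 1 - 4 = r - 4 = -4 + r$)
$V{\left(Q,B \right)} = B$ ($V{\left(Q,B \right)} = \left(\left(-4 + B\right) + 4\right) 1 = B 1 = B$)
$V{\left(203,40 \right)} + 46602 = 40 + 46602 = 46642$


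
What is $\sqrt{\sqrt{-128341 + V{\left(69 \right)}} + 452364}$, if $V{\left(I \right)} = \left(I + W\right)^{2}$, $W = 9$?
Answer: $\sqrt{452364 + i \sqrt{122257}} \approx 672.58 + 0.26 i$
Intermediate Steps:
$V{\left(I \right)} = \left(9 + I\right)^{2}$ ($V{\left(I \right)} = \left(I + 9\right)^{2} = \left(9 + I\right)^{2}$)
$\sqrt{\sqrt{-128341 + V{\left(69 \right)}} + 452364} = \sqrt{\sqrt{-128341 + \left(9 + 69\right)^{2}} + 452364} = \sqrt{\sqrt{-128341 + 78^{2}} + 452364} = \sqrt{\sqrt{-128341 + 6084} + 452364} = \sqrt{\sqrt{-122257} + 452364} = \sqrt{i \sqrt{122257} + 452364} = \sqrt{452364 + i \sqrt{122257}}$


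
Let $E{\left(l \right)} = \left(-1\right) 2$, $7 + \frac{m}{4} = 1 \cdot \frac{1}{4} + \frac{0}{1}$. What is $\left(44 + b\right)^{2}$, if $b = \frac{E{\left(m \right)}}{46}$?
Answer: $\frac{1022121}{529} \approx 1932.2$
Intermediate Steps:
$m = -27$ ($m = -28 + 4 \left(1 \cdot \frac{1}{4} + \frac{0}{1}\right) = -28 + 4 \left(1 \cdot \frac{1}{4} + 0 \cdot 1\right) = -28 + 4 \left(\frac{1}{4} + 0\right) = -28 + 4 \cdot \frac{1}{4} = -28 + 1 = -27$)
$E{\left(l \right)} = -2$
$b = - \frac{1}{23}$ ($b = - \frac{2}{46} = \left(-2\right) \frac{1}{46} = - \frac{1}{23} \approx -0.043478$)
$\left(44 + b\right)^{2} = \left(44 - \frac{1}{23}\right)^{2} = \left(\frac{1011}{23}\right)^{2} = \frac{1022121}{529}$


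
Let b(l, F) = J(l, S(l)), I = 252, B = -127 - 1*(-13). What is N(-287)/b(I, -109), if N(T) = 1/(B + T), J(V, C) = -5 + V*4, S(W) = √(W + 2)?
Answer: -1/402203 ≈ -2.4863e-6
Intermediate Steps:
S(W) = √(2 + W)
B = -114 (B = -127 + 13 = -114)
J(V, C) = -5 + 4*V
b(l, F) = -5 + 4*l
N(T) = 1/(-114 + T)
N(-287)/b(I, -109) = 1/((-114 - 287)*(-5 + 4*252)) = 1/((-401)*(-5 + 1008)) = -1/401/1003 = -1/401*1/1003 = -1/402203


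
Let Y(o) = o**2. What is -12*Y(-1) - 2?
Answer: -14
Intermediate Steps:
-12*Y(-1) - 2 = -12*(-1)**2 - 2 = -12*1 - 2 = -12 - 2 = -14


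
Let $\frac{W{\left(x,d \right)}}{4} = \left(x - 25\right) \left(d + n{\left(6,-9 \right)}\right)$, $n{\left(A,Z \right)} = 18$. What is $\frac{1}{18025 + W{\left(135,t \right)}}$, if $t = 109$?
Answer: $\frac{1}{73905} \approx 1.3531 \cdot 10^{-5}$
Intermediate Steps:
$W{\left(x,d \right)} = 4 \left(-25 + x\right) \left(18 + d\right)$ ($W{\left(x,d \right)} = 4 \left(x - 25\right) \left(d + 18\right) = 4 \left(-25 + x\right) \left(18 + d\right)$)
$\frac{1}{18025 + W{\left(135,t \right)}} = \frac{1}{18025 + \left(-1800 - 10900 + 72 \cdot 135 + 4 \cdot 109 \cdot 135\right)} = \frac{1}{18025 + \left(-1800 - 10900 + 9720 + 58860\right)} = \frac{1}{18025 + 55880} = \frac{1}{73905}$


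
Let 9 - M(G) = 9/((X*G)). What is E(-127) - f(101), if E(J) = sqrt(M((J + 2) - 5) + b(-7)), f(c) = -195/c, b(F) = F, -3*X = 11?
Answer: 195/101 + sqrt(4051190)/1430 ≈ 3.3382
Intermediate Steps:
X = -11/3 (X = -1/3*11 = -11/3 ≈ -3.6667)
M(G) = 9 + 27/(11*G) (M(G) = 9 - 9/((-11*G/3)) = 9 - 9*(-3/(11*G)) = 9 - (-27)/(11*G) = 9 + 27/(11*G))
E(J) = sqrt(2 + 27/(11*(-3 + J))) (E(J) = sqrt((9 + 27/(11*((J + 2) - 5))) - 7) = sqrt((9 + 27/(11*((2 + J) - 5))) - 7) = sqrt((9 + 27/(11*(-3 + J))) - 7) = sqrt(2 + 27/(11*(-3 + J))))
E(-127) - f(101) = sqrt(11)*sqrt((-39 + 22*(-127))/(-3 - 127))/11 - (-195)/101 = sqrt(11)*sqrt((-39 - 2794)/(-130))/11 - (-195)/101 = sqrt(11)*sqrt(-1/130*(-2833))/11 - 1*(-195/101) = sqrt(11)*sqrt(2833/130)/11 + 195/101 = sqrt(11)*(sqrt(368290)/130)/11 + 195/101 = sqrt(4051190)/1430 + 195/101 = 195/101 + sqrt(4051190)/1430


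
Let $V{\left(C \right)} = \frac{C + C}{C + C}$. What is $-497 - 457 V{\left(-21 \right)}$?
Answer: $-954$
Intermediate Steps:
$V{\left(C \right)} = 1$ ($V{\left(C \right)} = \frac{2 C}{2 C} = 2 C \frac{1}{2 C} = 1$)
$-497 - 457 V{\left(-21 \right)} = -497 - 457 = -954$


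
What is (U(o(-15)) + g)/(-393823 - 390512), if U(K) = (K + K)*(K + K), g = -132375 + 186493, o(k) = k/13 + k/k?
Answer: -9145958/132552615 ≈ -0.068999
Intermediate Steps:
o(k) = 1 + k/13 (o(k) = k*(1/13) + 1 = k/13 + 1 = 1 + k/13)
g = 54118
U(K) = 4*K² (U(K) = (2*K)*(2*K) = 4*K²)
(U(o(-15)) + g)/(-393823 - 390512) = (4*(1 + (1/13)*(-15))² + 54118)/(-393823 - 390512) = (4*(1 - 15/13)² + 54118)/(-784335) = (4*(-2/13)² + 54118)*(-1/784335) = (4*(4/169) + 54118)*(-1/784335) = (16/169 + 54118)*(-1/784335) = (9145958/169)*(-1/784335) = -9145958/132552615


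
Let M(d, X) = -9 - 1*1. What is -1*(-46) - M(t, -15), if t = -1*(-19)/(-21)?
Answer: 56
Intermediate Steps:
t = -19/21 (t = 19*(-1/21) = -19/21 ≈ -0.90476)
M(d, X) = -10 (M(d, X) = -9 - 1 = -10)
-1*(-46) - M(t, -15) = -1*(-46) - 1*(-10) = 46 + 10 = 56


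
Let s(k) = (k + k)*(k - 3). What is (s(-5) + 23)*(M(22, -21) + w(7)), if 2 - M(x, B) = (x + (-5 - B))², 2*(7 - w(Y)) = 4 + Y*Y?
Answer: -301069/2 ≈ -1.5053e+5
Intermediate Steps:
s(k) = 2*k*(-3 + k) (s(k) = (2*k)*(-3 + k) = 2*k*(-3 + k))
w(Y) = 5 - Y²/2 (w(Y) = 7 - (4 + Y*Y)/2 = 7 - (4 + Y²)/2 = 7 + (-2 - Y²/2) = 5 - Y²/2)
M(x, B) = 2 - (-5 + x - B)² (M(x, B) = 2 - (x + (-5 - B))² = 2 - (-5 + x - B)²)
(s(-5) + 23)*(M(22, -21) + w(7)) = (2*(-5)*(-3 - 5) + 23)*((2 - (5 - 21 - 1*22)²) + (5 - ½*7²)) = (2*(-5)*(-8) + 23)*((2 - (5 - 21 - 22)²) + (5 - ½*49)) = (80 + 23)*((2 - 1*(-38)²) + (5 - 49/2)) = 103*((2 - 1*1444) - 39/2) = 103*((2 - 1444) - 39/2) = 103*(-1442 - 39/2) = 103*(-2923/2) = -301069/2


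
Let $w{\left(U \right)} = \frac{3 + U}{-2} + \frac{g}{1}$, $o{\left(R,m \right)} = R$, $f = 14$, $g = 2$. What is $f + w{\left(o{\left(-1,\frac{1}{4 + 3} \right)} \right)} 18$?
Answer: $32$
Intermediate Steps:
$w{\left(U \right)} = \frac{1}{2} - \frac{U}{2}$ ($w{\left(U \right)} = \frac{3 + U}{-2} + \frac{2}{1} = \left(3 + U\right) \left(- \frac{1}{2}\right) + 2 \cdot 1 = \left(- \frac{3}{2} - \frac{U}{2}\right) + 2 = \frac{1}{2} - \frac{U}{2}$)
$f + w{\left(o{\left(-1,\frac{1}{4 + 3} \right)} \right)} 18 = 14 + \left(\frac{1}{2} - - \frac{1}{2}\right) 18 = 14 + \left(\frac{1}{2} + \frac{1}{2}\right) 18 = 14 + 1 \cdot 18 = 14 + 18 = 32$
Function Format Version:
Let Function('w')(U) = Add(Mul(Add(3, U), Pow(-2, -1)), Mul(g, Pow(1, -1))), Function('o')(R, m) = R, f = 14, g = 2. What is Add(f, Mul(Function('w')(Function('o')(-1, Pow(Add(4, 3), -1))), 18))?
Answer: 32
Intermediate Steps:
Function('w')(U) = Add(Rational(1, 2), Mul(Rational(-1, 2), U)) (Function('w')(U) = Add(Mul(Add(3, U), Pow(-2, -1)), Mul(2, Pow(1, -1))) = Add(Mul(Add(3, U), Rational(-1, 2)), Mul(2, 1)) = Add(Add(Rational(-3, 2), Mul(Rational(-1, 2), U)), 2) = Add(Rational(1, 2), Mul(Rational(-1, 2), U)))
Add(f, Mul(Function('w')(Function('o')(-1, Pow(Add(4, 3), -1))), 18)) = Add(14, Mul(Add(Rational(1, 2), Mul(Rational(-1, 2), -1)), 18)) = Add(14, Mul(Add(Rational(1, 2), Rational(1, 2)), 18)) = Add(14, Mul(1, 18)) = Add(14, 18) = 32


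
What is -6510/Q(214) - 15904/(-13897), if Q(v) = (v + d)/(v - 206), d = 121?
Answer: -143685584/931099 ≈ -154.32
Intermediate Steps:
Q(v) = (121 + v)/(-206 + v) (Q(v) = (v + 121)/(v - 206) = (121 + v)/(-206 + v))
-6510/Q(214) - 15904/(-13897) = -6510*(-206 + 214)/(121 + 214) - 15904/(-13897) = -6510/(335/8) - 15904*(-1/13897) = -6510/((⅛)*335) + 15904/13897 = -6510/335/8 + 15904/13897 = -6510*8/335 + 15904/13897 = -10416/67 + 15904/13897 = -143685584/931099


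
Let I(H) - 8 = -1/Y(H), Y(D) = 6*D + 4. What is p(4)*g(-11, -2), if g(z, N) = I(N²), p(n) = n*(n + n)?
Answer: 1784/7 ≈ 254.86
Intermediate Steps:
Y(D) = 4 + 6*D
p(n) = 2*n² (p(n) = n*(2*n) = 2*n²)
I(H) = 8 - 1/(4 + 6*H)
g(z, N) = (31 + 48*N²)/(2*(2 + 3*N²))
p(4)*g(-11, -2) = (2*4²)*((31 + 48*(-2)²)/(2*(2 + 3*(-2)²))) = (2*16)*((31 + 48*4)/(2*(2 + 3*4))) = 32*((31 + 192)/(2*(2 + 12))) = 32*((½)*223/14) = 32*((½)*(1/14)*223) = 32*(223/28) = 1784/7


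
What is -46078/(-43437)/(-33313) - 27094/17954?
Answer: -19603149974413/12989869643037 ≈ -1.5091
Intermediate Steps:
-46078/(-43437)/(-33313) - 27094/17954 = -46078*(-1/43437)*(-1/33313) - 27094*1/17954 = (46078/43437)*(-1/33313) - 13547/8977 = -46078/1447016781 - 13547/8977 = -19603149974413/12989869643037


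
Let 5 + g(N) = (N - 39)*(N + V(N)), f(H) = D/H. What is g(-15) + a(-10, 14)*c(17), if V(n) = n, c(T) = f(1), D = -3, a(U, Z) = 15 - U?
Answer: 1540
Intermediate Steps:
f(H) = -3/H
c(T) = -3 (c(T) = -3/1 = -3*1 = -3)
g(N) = -5 + 2*N*(-39 + N) (g(N) = -5 + (N - 39)*(N + N) = -5 + (-39 + N)*(2*N) = -5 + 2*N*(-39 + N))
g(-15) + a(-10, 14)*c(17) = (-5 - 78*(-15) + 2*(-15)**2) + (15 - 1*(-10))*(-3) = (-5 + 1170 + 2*225) + (15 + 10)*(-3) = (-5 + 1170 + 450) + 25*(-3) = 1615 - 75 = 1540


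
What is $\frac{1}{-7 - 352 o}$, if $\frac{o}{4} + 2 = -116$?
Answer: $\frac{1}{166137} \approx 6.0191 \cdot 10^{-6}$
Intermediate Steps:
$o = -472$ ($o = -8 + 4 \left(-116\right) = -8 - 464 = -472$)
$\frac{1}{-7 - 352 o} = \frac{1}{-7 - -166144} = \frac{1}{-7 + 166144} = \frac{1}{166137}$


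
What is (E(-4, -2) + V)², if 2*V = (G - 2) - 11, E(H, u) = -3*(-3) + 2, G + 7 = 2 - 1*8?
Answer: 4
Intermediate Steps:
G = -13 (G = -7 + (2 - 1*8) = -7 + (2 - 8) = -7 - 6 = -13)
E(H, u) = 11 (E(H, u) = 9 + 2 = 11)
V = -13 (V = ((-13 - 2) - 11)/2 = (-15 - 11)/2 = (½)*(-26) = -13)
(E(-4, -2) + V)² = (11 - 13)² = (-2)² = 4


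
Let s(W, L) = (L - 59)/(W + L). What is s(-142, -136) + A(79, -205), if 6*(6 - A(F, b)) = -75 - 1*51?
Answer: 7701/278 ≈ 27.701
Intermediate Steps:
A(F, b) = 27 (A(F, b) = 6 - (-75 - 1*51)/6 = 6 - (-75 - 51)/6 = 6 - ⅙*(-126) = 6 + 21 = 27)
s(W, L) = (-59 + L)/(L + W)
s(-142, -136) + A(79, -205) = (-59 - 136)/(-136 - 142) + 27 = -195/(-278) + 27 = -1/278*(-195) + 27 = 195/278 + 27 = 7701/278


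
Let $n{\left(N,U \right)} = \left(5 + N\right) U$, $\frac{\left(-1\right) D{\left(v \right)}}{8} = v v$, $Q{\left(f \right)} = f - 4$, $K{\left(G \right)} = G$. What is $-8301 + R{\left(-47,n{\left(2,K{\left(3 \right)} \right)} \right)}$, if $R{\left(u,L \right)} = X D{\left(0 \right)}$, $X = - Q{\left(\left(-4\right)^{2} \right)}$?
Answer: $-8301$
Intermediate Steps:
$Q{\left(f \right)} = -4 + f$
$D{\left(v \right)} = - 8 v^{2}$ ($D{\left(v \right)} = - 8 v v = - 8 v^{2}$)
$n{\left(N,U \right)} = U \left(5 + N\right)$
$X = -12$ ($X = - (-4 + \left(-4\right)^{2}) = - (-4 + 16) = \left(-1\right) 12 = -12$)
$R{\left(u,L \right)} = 0$ ($R{\left(u,L \right)} = - 12 \left(- 8 \cdot 0^{2}\right) = - 12 \left(\left(-8\right) 0\right) = \left(-12\right) 0 = 0$)
$-8301 + R{\left(-47,n{\left(2,K{\left(3 \right)} \right)} \right)} = -8301 + 0 = -8301$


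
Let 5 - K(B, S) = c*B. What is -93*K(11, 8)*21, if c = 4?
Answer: 76167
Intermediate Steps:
K(B, S) = 5 - 4*B
-93*K(11, 8)*21 = -93*(5 - 4*11)*21 = -93*(5 - 44)*21 = -93*(-39)*21 = 3627*21 = 76167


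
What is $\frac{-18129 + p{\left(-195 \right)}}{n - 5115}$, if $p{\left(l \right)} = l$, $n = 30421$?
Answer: $- \frac{9162}{12653} \approx -0.7241$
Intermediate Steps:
$\frac{-18129 + p{\left(-195 \right)}}{n - 5115} = \frac{-18129 - 195}{30421 - 5115} = - \frac{18324}{25306} = \left(-18324\right) \frac{1}{25306} = - \frac{9162}{12653}$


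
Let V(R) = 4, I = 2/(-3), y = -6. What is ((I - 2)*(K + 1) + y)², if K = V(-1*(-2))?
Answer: 3364/9 ≈ 373.78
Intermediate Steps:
I = -⅔ (I = 2*(-⅓) = -⅔ ≈ -0.66667)
K = 4
((I - 2)*(K + 1) + y)² = ((-⅔ - 2)*(4 + 1) - 6)² = (-8/3*5 - 6)² = (-40/3 - 6)² = (-58/3)² = 3364/9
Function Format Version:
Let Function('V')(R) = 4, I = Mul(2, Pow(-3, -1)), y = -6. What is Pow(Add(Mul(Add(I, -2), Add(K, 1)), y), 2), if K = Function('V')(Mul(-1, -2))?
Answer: Rational(3364, 9) ≈ 373.78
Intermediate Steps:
I = Rational(-2, 3) (I = Mul(2, Rational(-1, 3)) = Rational(-2, 3) ≈ -0.66667)
K = 4
Pow(Add(Mul(Add(I, -2), Add(K, 1)), y), 2) = Pow(Add(Mul(Add(Rational(-2, 3), -2), Add(4, 1)), -6), 2) = Pow(Add(Mul(Rational(-8, 3), 5), -6), 2) = Pow(Add(Rational(-40, 3), -6), 2) = Pow(Rational(-58, 3), 2) = Rational(3364, 9)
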